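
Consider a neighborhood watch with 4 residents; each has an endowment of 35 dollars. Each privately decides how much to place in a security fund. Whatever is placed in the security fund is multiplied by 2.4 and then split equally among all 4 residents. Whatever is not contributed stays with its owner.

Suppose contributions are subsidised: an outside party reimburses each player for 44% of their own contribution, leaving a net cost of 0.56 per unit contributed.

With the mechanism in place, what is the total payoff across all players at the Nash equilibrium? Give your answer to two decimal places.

397.60 dollars

With the mechanism, a contributed unit returns (2.4/4) / 0.56 = 1.0714 per unit of net cost to the contributor — now above 1 — so contributing fully is weakly dominant for every player.
So the Nash equilibrium is full contribution by all 4; the group earns 4 × (35 × 0.44 + 2.4 × 35) = 397.60.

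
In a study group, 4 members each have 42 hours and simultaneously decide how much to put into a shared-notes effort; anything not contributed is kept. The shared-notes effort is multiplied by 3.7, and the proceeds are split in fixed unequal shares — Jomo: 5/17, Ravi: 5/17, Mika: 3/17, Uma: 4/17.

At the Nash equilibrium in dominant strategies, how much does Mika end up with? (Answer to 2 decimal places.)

96.85 hours

A player with share s gets back 3.7·s per unit contributed, so full contribution is dominant for anyone with s > 1/3.7 = 0.2703 and zero contribution is dominant for anyone below.
Jomo and Ravi are above the threshold, contributing 42 each; the remaining 2 contribute 0. Total contributed: 84.
Mika keeps 42 and receives 3.7 × 84 × 3/17 = 54.85 from the shared-notes effort, for a payoff of 96.85.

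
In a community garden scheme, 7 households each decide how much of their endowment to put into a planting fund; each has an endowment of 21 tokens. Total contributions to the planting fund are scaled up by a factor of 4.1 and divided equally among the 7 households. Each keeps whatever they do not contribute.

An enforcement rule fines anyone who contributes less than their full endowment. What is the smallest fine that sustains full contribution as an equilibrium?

8.70 tokens

Given the others contribute fully, the best deviation is to contribute 0 (any partial contribution still incurs the fine and gives up units whose private return 0.5857 is below 1).
Deviating from 21 to 0 saves 21 tokens but forfeits the deviator's share of the drop in the planting fund: 4.1/7 × 21 = 12.30.
So the deviation gain is 21 − 12.30 = 8.70, and the fine must be at least 8.70 tokens to wipe it out.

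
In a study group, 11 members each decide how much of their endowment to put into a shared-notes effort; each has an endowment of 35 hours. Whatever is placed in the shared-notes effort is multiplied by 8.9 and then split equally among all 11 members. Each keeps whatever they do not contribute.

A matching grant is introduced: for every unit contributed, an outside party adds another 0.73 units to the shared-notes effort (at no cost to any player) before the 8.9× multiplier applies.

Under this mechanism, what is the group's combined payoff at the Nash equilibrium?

The effective private return per unit is now 8.9 × 1.73 / 11 = 1.3997 > 1, so every player's dominant strategy flips to full contribution.
At the Nash equilibrium everyone contributes 35. Group total payoff = 8.9 × 1.73 × 385 = 5927.85.

5927.85 hours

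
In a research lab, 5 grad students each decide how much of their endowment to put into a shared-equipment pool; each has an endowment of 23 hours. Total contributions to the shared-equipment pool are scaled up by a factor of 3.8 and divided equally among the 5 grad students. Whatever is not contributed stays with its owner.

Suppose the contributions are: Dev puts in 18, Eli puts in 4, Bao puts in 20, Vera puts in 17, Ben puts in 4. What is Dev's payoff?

Total contributed: 18 + 4 + 20 + 17 + 4 = 63.
Each receives 3.8 × 63 / 5 = 47.88 from the shared-equipment pool.
Dev keeps 23 − 18 = 5, so Dev's payoff is 5 + 47.88 = 52.88.

52.88 hours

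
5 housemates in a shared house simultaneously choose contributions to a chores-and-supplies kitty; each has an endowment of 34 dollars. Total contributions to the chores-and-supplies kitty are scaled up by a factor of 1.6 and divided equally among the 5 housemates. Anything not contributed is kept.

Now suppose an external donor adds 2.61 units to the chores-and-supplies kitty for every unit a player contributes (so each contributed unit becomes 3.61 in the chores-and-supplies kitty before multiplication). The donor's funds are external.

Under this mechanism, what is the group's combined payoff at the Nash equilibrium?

981.92 dollars

With the mechanism, a contributed unit returns 1.6 × 3.61 / 5 = 1.1552 per unit of net cost to the contributor — now above 1 — so contributing fully is weakly dominant for every player.
So the Nash equilibrium is full contribution by all 5; the group earns 1.6 × 3.61 × 170 = 981.92.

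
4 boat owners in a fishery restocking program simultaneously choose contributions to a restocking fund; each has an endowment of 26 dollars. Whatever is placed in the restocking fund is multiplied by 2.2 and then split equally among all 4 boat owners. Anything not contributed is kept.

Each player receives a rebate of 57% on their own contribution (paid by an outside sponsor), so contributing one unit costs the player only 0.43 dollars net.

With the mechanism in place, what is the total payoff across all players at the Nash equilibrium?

Under the mechanism each unit contributed yields (2.2/4) / 0.43 = 1.2791 back to its contributor per unit of net cost, which exceeds 1, making full contribution the dominant choice for everyone.
At the Nash equilibrium everyone contributes 26. Group total payoff = 4 × (26 × 0.57 + 2.2 × 26) = 288.08.

288.08 dollars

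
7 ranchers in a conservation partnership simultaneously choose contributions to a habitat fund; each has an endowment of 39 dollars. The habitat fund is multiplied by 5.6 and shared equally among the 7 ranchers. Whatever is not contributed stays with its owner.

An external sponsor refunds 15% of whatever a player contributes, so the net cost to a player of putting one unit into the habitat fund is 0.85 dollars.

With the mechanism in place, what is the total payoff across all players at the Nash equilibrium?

With the mechanism, a contributed unit returns (5.6/7) / 0.85 = 0.9412 per unit of net cost — still below 1 — so contributing 0 remains dominant for every player.
At the Nash equilibrium no one contributes; group total payoff = 7 × 39 = 273.

273.00 dollars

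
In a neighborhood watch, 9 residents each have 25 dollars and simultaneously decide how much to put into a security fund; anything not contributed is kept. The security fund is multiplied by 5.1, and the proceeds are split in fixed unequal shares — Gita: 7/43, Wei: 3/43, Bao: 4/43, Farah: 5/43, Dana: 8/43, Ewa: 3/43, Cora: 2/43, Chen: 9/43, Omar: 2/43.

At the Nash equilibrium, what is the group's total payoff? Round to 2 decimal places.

Each unit j contributes comes back to j as 5.1 × (j's share), so j prefers to contribute only if that share exceeds 1/5.1 = 0.1961; otherwise keeping the unit dominates.
Only Chen (9/43) clears that bar, contributing 25; the remaining 8 contribute 0. Total contributed: 25.
The security fund pays out 5.1 × 25 = 127.50 in total (split across the unequal shares, but the aggregate is all that matters for the group sum).
The 8 free-riders keep 25 each, adding 200. Group total = 200 + 127.50 = 327.50.

327.50 dollars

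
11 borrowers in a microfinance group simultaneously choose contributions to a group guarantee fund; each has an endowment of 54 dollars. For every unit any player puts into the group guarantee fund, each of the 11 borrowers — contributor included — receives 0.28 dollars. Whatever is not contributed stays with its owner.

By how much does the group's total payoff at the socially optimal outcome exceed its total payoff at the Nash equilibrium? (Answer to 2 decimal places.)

The private return per contributed unit is 0.28 < 1, so contributing 0 is dominant for every player. At the Nash equilibrium everyone keeps their 54, and the group total is 11 × 54 = 594.
Each contributed unit returns 3.080 to the group as a whole (0.28 to each of 11 players), which exceeds 1, so the social optimum is full contribution: group total = 3.080 × 594 = 1829.52.
Efficiency loss = 1829.52 − 594 = 1235.52.

1235.52 dollars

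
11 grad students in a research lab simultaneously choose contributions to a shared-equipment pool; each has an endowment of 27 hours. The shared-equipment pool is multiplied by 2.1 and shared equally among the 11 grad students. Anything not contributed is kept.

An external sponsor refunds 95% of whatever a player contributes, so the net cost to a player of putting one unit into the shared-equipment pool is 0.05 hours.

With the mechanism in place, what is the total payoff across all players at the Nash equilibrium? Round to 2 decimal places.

905.85 hours

With the mechanism, a contributed unit returns (2.1/11) / 0.05 = 3.8182 per unit of net cost to the contributor — now above 1 — so contributing fully is weakly dominant for every player.
At the Nash equilibrium everyone contributes 27. Group total payoff = 11 × (27 × 0.95 + 2.1 × 27) = 905.85.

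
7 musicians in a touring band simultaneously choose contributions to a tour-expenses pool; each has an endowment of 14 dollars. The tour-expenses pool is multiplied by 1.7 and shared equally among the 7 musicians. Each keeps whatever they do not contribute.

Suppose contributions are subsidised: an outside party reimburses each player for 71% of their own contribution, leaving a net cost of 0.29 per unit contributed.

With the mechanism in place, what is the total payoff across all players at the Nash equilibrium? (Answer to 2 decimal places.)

98.00 dollars

Even with the mechanism, each unit contributed returns only (1.7/7) / 0.29 = 0.8374 per unit of net cost, so contributing nothing is still dominant.
Everyone keeps their endowment and the group total is 7 × 14 = 98.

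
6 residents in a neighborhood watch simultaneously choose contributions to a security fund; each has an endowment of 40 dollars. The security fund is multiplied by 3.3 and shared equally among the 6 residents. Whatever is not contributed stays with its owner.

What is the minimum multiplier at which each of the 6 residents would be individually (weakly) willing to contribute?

A contributed unit returns (multiplier)/6 to its contributor.
This reaches 1 exactly when the multiplier is 6.

6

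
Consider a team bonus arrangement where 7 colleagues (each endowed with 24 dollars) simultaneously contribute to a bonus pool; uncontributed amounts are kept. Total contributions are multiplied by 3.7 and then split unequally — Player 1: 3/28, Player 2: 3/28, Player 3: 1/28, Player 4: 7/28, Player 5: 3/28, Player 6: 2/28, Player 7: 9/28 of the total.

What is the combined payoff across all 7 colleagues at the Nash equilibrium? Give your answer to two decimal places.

A player with share s gets back 3.7·s per unit contributed, so full contribution is dominant for anyone with s > 1/3.7 = 0.2703 and zero contribution is dominant for anyone below.
Player 7 alone (share 9/28) is above the threshold, contributing 24; the remaining 6 contribute 0. Total contributed: 24.
The bonus pool pays out 3.7 × 24 = 88.80 in total (split across the unequal shares, but the aggregate is all that matters for the group sum).
The 6 free-riders keep 24 each, adding 144. Group total = 144 + 88.80 = 232.80.

232.80 dollars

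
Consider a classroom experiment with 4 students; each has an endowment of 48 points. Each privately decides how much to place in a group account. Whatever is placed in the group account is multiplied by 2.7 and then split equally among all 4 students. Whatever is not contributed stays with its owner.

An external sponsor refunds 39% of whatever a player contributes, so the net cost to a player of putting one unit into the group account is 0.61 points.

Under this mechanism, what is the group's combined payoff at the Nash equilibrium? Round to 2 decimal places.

With the mechanism, a contributed unit returns (2.7/4) / 0.61 = 1.1066 per unit of net cost to the contributor — now above 1 — so contributing fully is weakly dominant for every player.
So the Nash equilibrium is full contribution by all 4; the group earns 4 × (48 × 0.39 + 2.7 × 48) = 593.28.

593.28 points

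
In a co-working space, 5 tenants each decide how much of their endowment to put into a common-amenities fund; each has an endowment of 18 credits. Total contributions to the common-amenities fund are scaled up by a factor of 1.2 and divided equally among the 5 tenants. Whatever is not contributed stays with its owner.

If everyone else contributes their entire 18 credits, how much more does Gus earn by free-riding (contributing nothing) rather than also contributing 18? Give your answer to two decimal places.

Switching from a contribution of 18 to 0 lets Gus keep an extra 18 credits, but lowers the common-amenities fund by 18, which costs Gus their own share of that drop: 1.2/5 × 18 = 4.32.
Net gain = 18 − 4.32 = 13.68. The private return per contributed unit (0.2400) is below 1, so free-riding is indeed the best response regardless of what the others do.

13.68 credits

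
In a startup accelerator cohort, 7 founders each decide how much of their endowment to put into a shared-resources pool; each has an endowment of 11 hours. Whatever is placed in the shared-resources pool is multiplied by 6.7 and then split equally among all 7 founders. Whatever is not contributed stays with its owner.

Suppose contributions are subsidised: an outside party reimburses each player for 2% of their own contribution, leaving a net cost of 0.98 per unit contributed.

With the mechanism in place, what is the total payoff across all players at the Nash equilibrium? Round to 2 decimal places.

Even with the mechanism, each unit contributed returns only (6.7/7) / 0.98 = 0.9767 per unit of net cost, so contributing nothing is still dominant.
Everyone keeps their endowment and the group total is 7 × 11 = 77.

77.00 hours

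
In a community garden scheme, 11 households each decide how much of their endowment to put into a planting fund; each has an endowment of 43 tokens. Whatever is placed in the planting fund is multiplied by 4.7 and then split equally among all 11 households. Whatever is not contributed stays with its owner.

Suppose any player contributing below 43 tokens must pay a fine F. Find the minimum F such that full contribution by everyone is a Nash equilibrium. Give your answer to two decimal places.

Given the others contribute fully, the best deviation is to contribute 0 (any partial contribution still incurs the fine and gives up units whose private return 0.4273 is below 1).
Deviating from 43 to 0 saves 43 tokens but forfeits the deviator's share of the drop in the planting fund: 4.7/11 × 43 = 18.37.
So the deviation gain is 43 − 18.37 = 24.63, and the fine must be at least 24.63 tokens to wipe it out.

24.63 tokens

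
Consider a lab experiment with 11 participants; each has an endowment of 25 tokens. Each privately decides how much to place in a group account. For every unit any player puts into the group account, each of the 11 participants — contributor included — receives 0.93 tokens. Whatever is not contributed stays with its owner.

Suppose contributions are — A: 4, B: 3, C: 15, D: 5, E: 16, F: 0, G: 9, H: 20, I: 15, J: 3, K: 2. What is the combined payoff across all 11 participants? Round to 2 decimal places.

Total contributed: 4 + 3 + 15 + 5 + 16 + 0 + 9 + 20 + 15 + 3 + 2 = 92; total kept: 11 × 25 − 92 = 183.
The group account pays out 0.93 × 11 × 92 = 941.16 in aggregate.
Group total = 183 + 941.16 = 1124.16.

1124.16 tokens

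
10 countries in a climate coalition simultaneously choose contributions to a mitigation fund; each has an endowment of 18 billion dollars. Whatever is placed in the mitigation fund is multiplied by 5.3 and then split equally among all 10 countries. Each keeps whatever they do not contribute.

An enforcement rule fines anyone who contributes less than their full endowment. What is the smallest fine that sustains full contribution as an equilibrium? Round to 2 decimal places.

Given the others contribute fully, the best deviation is to contribute 0 (any partial contribution still incurs the fine and gives up units whose private return 0.5300 is below 1).
Deviating from 18 to 0 saves 18 billion dollars but forfeits the deviator's share of the drop in the mitigation fund: 5.3/10 × 18 = 9.54.
So the deviation gain is 18 − 9.54 = 8.46, and the fine must be at least 8.46 billion dollars to wipe it out.

8.46 billion dollars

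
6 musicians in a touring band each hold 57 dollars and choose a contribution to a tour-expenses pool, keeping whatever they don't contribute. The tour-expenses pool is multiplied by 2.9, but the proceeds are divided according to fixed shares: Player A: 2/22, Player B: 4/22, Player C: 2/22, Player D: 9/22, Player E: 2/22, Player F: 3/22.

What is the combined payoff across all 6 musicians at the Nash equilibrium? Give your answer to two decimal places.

Each unit j contributes comes back to j as 2.9 × (j's share), so j prefers to contribute only if that share exceeds 1/2.9 = 0.3448; otherwise keeping the unit dominates.
Only Player D (9/22) clears that bar, contributing 57; the remaining 5 contribute 0. Total contributed: 57.
The tour-expenses pool pays out 2.9 × 57 = 165.30 in total (split across the unequal shares, but the aggregate is all that matters for the group sum).
The 5 free-riders keep 57 each, adding 285. Group total = 285 + 165.30 = 450.30.

450.30 dollars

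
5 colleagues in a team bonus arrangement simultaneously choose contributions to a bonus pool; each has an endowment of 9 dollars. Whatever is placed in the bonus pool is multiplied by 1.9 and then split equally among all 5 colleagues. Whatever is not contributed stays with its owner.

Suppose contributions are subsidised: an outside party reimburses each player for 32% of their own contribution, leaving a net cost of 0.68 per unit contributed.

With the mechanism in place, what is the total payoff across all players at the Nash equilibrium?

45.00 dollars

With the mechanism, a contributed unit returns (1.9/5) / 0.68 = 0.5588 per unit of net cost — still below 1 — so contributing 0 remains dominant for every player.
At the Nash equilibrium no one contributes; group total payoff = 5 × 9 = 45.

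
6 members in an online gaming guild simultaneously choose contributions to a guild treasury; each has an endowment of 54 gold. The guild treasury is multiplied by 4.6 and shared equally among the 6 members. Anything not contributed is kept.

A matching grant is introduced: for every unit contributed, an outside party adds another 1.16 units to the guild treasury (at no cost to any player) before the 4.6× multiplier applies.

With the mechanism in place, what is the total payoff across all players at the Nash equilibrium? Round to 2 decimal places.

3219.26 gold

With the mechanism, a contributed unit returns 4.6 × 2.16 / 6 = 1.6560 per unit of net cost to the contributor — now above 1 — so contributing fully is weakly dominant for every player.
At the Nash equilibrium everyone contributes 54. Group total payoff = 4.6 × 2.16 × 324 = 3219.26.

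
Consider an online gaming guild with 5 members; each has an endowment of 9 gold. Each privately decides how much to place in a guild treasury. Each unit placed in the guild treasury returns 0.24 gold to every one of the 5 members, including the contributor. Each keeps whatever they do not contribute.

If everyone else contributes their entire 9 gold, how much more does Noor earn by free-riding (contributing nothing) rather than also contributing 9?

Switching from a contribution of 9 to 0 lets Noor keep an extra 9 gold, but lowers the guild treasury by 9, which costs Noor their own share of that drop: 0.24 × 9 = 2.16.
Net gain = 9 − 2.16 = 6.84. The private return per contributed unit (0.24) is below 1, so free-riding is indeed the best response regardless of what the others do.

6.84 gold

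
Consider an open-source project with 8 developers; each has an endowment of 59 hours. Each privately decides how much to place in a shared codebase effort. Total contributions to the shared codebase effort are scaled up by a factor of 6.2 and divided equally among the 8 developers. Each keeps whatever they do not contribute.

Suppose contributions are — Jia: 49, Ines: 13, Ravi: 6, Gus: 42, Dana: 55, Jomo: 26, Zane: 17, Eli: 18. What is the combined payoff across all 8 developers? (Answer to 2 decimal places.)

1647.20 hours

Total contributed: 49 + 13 + 6 + 42 + 55 + 26 + 17 + 18 = 226; total kept: 8 × 59 − 226 = 246.
The shared codebase effort pays out 6.2 × 226 = 1401.20 in aggregate.
Group total = 246 + 1401.20 = 1647.20.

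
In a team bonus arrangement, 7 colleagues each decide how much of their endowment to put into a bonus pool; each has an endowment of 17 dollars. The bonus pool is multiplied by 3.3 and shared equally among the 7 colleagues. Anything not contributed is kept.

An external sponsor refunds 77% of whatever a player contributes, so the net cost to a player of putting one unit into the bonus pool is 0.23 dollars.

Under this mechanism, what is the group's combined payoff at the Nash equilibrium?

The effective private return per unit is now (3.3/7) / 0.23 = 2.0497 > 1, so every player's dominant strategy flips to full contribution.
So the Nash equilibrium is full contribution by all 7; the group earns 7 × (17 × 0.77 + 3.3 × 17) = 484.33.

484.33 dollars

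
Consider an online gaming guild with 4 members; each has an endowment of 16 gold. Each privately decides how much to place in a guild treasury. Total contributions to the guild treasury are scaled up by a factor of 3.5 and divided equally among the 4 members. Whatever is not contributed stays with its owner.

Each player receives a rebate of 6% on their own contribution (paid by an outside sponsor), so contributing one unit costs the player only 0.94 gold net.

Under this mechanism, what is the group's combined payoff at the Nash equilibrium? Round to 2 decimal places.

64.00 gold

With the mechanism, a contributed unit returns (3.5/4) / 0.94 = 0.9309 per unit of net cost — still below 1 — so contributing 0 remains dominant for every player.
At the Nash equilibrium no one contributes; group total payoff = 4 × 16 = 64.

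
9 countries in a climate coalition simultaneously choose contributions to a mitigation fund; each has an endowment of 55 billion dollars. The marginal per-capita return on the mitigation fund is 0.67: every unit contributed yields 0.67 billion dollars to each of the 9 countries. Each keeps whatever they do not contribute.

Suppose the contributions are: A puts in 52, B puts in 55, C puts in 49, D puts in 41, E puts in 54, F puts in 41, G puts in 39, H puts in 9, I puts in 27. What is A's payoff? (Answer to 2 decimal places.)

Total contributed: 52 + 55 + 49 + 41 + 54 + 41 + 39 + 9 + 27 = 367.
Each receives 0.67 × 367 = 245.89 from the mitigation fund.
A keeps 55 − 52 = 3, so A's payoff is 3 + 245.89 = 248.89.

248.89 billion dollars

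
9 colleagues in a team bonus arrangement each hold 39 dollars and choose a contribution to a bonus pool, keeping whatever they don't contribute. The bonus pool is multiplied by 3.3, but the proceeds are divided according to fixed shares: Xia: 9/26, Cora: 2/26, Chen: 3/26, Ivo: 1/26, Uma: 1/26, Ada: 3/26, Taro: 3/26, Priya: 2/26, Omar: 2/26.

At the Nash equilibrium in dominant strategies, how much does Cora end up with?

48.90 dollars

Player j's private return per contributed unit is 3.3 × (j's share). Contributing is weakly dominant for j when that share is at least 1/3.3 = 0.3030, and contributing 0 is dominant otherwise.
Xia alone (share 9/26) is above the threshold, contributing 39; the remaining 8 contribute 0. Total contributed: 39.
Cora keeps 39 and receives 3.3 × 39 × 2/26 = 9.90 from the bonus pool, for a payoff of 48.90.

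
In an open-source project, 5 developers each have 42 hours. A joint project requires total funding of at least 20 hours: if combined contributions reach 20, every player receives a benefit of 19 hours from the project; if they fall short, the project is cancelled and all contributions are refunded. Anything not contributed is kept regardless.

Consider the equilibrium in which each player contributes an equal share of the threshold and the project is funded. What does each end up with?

57 hours

Equal share of the threshold: 20/5 = 4.
At this profile no one gains by cutting their contribution: any cut drops the total below 20, the project is cancelled, contributions are refunded, and the deviator ends with 42, which is less than 42 − 4 + 19 = 57. Contributing more than 4 just wastes the excess. So contributing exactly 4 is a best response.
Each player's payoff: 42 − 4 + 19 = 57.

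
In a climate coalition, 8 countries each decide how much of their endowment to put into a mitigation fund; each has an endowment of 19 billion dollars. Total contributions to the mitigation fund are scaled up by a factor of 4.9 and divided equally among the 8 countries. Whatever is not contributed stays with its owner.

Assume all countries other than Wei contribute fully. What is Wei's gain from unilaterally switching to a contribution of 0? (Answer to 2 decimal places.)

Switching from a contribution of 19 to 0 lets Wei keep an extra 19 billion dollars, but lowers the mitigation fund by 19, which costs Wei their own share of that drop: 4.9/8 × 19 = 11.64.
Net gain = 19 − 11.64 = 7.36. The private return per contributed unit (0.6125) is below 1, so free-riding is indeed the best response regardless of what the others do.

7.36 billion dollars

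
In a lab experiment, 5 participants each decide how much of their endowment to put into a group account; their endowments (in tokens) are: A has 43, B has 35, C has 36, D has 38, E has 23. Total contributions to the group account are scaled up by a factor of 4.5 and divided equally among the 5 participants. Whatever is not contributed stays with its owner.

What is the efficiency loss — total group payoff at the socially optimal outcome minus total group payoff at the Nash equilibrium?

612.50 tokens

The private return per contributed unit is 4.5/5 = 0.9000 < 1 for every player regardless of endowment, so the Nash equilibrium is zero contribution and the group total is Σ E_j = 43 + 35 + 36 + 38 + 23 = 175.
Each contributed unit returns 4.500 to the group, so the social optimum is full contribution by everyone: group total = 4.500 × 175 = 787.50.
Efficiency loss = (4.500 − 1) × 175 = 612.50.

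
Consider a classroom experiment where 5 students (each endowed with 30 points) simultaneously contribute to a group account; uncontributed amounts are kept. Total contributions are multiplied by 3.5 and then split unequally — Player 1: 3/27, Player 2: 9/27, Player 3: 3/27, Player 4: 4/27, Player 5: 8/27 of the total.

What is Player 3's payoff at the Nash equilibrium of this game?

53.33 points

A player with share s gets back 3.5·s per unit contributed, so full contribution is dominant for anyone with s > 1/3.5 = 0.2857 and zero contribution is dominant for anyone below.
Player 2 and Player 5 are above the threshold, contributing 30 each; the remaining 3 contribute 0. Total contributed: 60.
Player 3 keeps 30 and receives 3.5 × 60 × 3/27 = 23.33 from the group account, for a payoff of 53.33.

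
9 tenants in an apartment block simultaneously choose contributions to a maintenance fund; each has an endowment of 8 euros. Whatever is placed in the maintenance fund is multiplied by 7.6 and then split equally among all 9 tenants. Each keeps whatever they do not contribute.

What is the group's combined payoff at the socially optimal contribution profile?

547.20 euros

Each contributed unit returns 7.600 to the group as a whole (0.8444 to each of 9 players), which exceeds 1, so the social optimum is full contribution: group total = 7.600 × 72 = 547.20.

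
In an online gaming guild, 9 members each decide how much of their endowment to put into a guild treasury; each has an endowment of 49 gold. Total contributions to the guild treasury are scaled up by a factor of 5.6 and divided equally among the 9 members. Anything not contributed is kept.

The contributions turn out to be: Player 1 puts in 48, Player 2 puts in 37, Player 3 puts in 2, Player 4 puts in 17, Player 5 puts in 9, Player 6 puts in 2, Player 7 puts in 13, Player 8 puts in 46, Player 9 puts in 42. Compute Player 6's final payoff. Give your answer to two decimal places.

Total contributed: 48 + 37 + 2 + 17 + 9 + 2 + 13 + 46 + 42 = 216.
Each receives 5.6 × 216 / 9 = 134.40 from the guild treasury.
Player 6 keeps 49 − 2 = 47, so Player 6's payoff is 47 + 134.40 = 181.40.

181.40 gold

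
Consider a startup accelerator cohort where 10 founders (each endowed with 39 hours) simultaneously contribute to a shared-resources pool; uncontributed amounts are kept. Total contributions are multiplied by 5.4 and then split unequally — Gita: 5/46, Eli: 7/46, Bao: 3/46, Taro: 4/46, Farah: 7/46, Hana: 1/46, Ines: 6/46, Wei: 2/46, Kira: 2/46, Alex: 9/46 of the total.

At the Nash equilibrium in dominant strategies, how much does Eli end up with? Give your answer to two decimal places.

71.05 hours

Player j's private return per contributed unit is 5.4 × (j's share). Contributing is weakly dominant for j when that share is at least 1/5.4 = 0.1852, and contributing 0 is dominant otherwise.
Alex alone (share 9/46) is above the threshold, contributing 39; the remaining 9 contribute 0. Total contributed: 39.
Eli keeps 39 and receives 5.4 × 39 × 7/46 = 32.05 from the shared-resources pool, for a payoff of 71.05.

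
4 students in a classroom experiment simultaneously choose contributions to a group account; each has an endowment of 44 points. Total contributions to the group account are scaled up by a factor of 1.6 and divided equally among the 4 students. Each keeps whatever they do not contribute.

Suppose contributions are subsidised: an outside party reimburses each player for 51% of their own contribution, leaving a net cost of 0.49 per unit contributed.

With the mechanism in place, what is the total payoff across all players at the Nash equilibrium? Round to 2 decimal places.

176.00 points

The effective private return is (1.6/4) / 0.49 = 0.8163, which is still under 1, so the mechanism doesn't change anyone's dominant strategy: zero contribution.
At the Nash equilibrium no one contributes; group total payoff = 4 × 44 = 176.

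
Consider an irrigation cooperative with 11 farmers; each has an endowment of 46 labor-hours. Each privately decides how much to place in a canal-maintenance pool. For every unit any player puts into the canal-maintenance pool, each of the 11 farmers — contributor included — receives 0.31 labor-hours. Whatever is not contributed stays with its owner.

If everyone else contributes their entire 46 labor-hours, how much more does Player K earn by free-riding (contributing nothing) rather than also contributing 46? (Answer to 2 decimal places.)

31.74 labor-hours

Switching from a contribution of 46 to 0 lets Player K keep an extra 46 labor-hours, but lowers the canal-maintenance pool by 46, which costs Player K their own share of that drop: 0.31 × 46 = 14.26.
Net gain = 46 − 14.26 = 31.74. The private return per contributed unit (0.31) is below 1, so free-riding is indeed the best response regardless of what the others do.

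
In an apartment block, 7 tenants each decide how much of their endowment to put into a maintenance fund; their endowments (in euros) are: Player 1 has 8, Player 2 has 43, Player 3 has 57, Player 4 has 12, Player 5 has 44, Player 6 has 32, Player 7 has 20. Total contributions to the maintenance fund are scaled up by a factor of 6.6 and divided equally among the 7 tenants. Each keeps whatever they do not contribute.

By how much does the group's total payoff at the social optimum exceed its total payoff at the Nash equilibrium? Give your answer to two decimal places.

The private return per contributed unit is 6.6/7 = 0.9429 < 1 for every player regardless of endowment, so the Nash equilibrium is zero contribution and the group total is Σ E_j = 8 + 43 + 57 + 12 + 44 + 32 + 20 = 216.
Each contributed unit returns 6.600 to the group, so the social optimum is full contribution by everyone: group total = 6.600 × 216 = 1425.60.
Efficiency loss = (6.600 − 1) × 216 = 1209.60.

1209.60 euros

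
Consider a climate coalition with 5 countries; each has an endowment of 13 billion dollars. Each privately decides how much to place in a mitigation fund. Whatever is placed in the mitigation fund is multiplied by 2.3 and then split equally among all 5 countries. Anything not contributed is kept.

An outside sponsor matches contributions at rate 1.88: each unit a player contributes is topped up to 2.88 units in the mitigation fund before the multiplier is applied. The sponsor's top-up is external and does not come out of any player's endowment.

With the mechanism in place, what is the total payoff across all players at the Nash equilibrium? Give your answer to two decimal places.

With the mechanism, a contributed unit returns 2.3 × 2.88 / 5 = 1.3248 per unit of net cost to the contributor — now above 1 — so contributing fully is weakly dominant for every player.
So the Nash equilibrium is full contribution by all 5; the group earns 2.3 × 2.88 × 65 = 430.56.

430.56 billion dollars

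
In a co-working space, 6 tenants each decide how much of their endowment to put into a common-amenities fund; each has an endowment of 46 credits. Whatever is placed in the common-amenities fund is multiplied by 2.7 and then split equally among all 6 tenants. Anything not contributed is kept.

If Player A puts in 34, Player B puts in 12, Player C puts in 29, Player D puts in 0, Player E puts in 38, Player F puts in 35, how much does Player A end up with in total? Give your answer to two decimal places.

Total contributed: 34 + 12 + 29 + 0 + 38 + 35 = 148.
Each receives 2.7 × 148 / 6 = 66.60 from the common-amenities fund.
Player A keeps 46 − 34 = 12, so Player A's payoff is 12 + 66.60 = 78.60.

78.60 credits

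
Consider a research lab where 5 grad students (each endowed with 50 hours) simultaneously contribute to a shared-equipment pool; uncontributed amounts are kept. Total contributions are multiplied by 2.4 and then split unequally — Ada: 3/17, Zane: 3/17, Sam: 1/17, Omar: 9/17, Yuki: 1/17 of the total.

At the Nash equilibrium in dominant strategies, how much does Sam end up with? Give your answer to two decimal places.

57.06 hours

Player j's private return per contributed unit is 2.4 × (j's share). Contributing is weakly dominant for j when that share is at least 1/2.4 = 0.4167, and contributing 0 is dominant otherwise.
Omar alone (share 9/17) is above the threshold, contributing 50; the remaining 4 contribute 0. Total contributed: 50.
Sam keeps 50 and receives 2.4 × 50 × 1/17 = 7.06 from the shared-equipment pool, for a payoff of 57.06.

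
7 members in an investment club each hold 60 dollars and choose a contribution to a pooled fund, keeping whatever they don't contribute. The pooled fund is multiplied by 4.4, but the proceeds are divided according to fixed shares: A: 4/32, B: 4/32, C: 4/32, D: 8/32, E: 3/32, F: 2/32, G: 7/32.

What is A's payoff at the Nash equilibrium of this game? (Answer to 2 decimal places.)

93.00 dollars

For player j, contributing a unit is worthwhile iff 4.4 × (j's share) ≥ 1, i.e. iff j's share is at least 0.2273.
D alone (share 8/32) is above the threshold, contributing 60; the remaining 6 contribute 0. Total contributed: 60.
A keeps 60 and receives 4.4 × 60 × 4/32 = 33.00 from the pooled fund, for a payoff of 93.00.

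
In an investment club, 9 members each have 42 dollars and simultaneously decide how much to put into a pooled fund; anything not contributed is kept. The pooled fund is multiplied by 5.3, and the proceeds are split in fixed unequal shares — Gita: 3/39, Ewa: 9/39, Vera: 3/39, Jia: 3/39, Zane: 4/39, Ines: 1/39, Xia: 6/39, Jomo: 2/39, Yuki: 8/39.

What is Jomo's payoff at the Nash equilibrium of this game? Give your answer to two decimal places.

64.83 dollars

A player with share s gets back 5.3·s per unit contributed, so full contribution is dominant for anyone with s > 1/5.3 = 0.1887 and zero contribution is dominant for anyone below.
Ewa and Yuki are above the threshold, contributing 42 each; the remaining 7 contribute 0. Total contributed: 84.
Jomo keeps 42 and receives 5.3 × 84 × 2/39 = 22.83 from the pooled fund, for a payoff of 64.83.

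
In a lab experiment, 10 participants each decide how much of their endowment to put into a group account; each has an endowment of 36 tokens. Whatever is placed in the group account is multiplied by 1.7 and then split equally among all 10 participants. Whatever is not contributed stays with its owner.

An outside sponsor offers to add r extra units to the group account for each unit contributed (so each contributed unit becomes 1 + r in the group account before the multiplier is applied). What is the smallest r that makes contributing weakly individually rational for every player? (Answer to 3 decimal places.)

4.882

With matching at rate r, one contributed unit becomes (1 + r) in the group account and returns 1.7 × (1 + r) / 10 to the contributor.
Setting this equal to 1: 1 + r = 10/1.7 = 5.8824.
So the minimum matching rate is r = 5.8824 − 1 = 4.882.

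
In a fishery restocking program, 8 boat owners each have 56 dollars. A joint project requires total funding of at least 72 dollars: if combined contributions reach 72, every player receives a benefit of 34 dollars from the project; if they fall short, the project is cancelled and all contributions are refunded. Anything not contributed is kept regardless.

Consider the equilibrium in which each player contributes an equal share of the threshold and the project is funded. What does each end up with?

81 dollars

Equal share of the threshold: 72/8 = 9.
At this profile no one gains by cutting their contribution: any cut drops the total below 72, the project is cancelled, contributions are refunded, and the deviator ends with 56, which is less than 56 − 9 + 34 = 81. Contributing more than 9 just wastes the excess. So contributing exactly 9 is a best response.
Each player's payoff: 56 − 9 + 34 = 81.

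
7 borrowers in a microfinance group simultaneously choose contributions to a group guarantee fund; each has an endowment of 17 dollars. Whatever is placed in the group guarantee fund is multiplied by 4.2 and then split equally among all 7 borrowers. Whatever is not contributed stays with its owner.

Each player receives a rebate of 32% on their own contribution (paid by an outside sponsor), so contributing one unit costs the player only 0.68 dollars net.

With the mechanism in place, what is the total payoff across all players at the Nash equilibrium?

With the mechanism, a contributed unit returns (4.2/7) / 0.68 = 0.8824 per unit of net cost — still below 1 — so contributing 0 remains dominant for every player.
Everyone keeps their endowment and the group total is 7 × 17 = 119.

119.00 dollars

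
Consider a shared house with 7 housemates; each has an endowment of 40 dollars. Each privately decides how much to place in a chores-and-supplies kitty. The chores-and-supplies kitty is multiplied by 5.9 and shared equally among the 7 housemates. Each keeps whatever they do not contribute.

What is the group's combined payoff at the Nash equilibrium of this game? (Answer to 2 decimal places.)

280.00 dollars

Each contributed unit returns 5.9/7 = 0.8429 to its contributor — below 1 — so contributing 0 is dominant for every player. At the Nash equilibrium everyone keeps their 40, and the group total is 7 × 40 = 280.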